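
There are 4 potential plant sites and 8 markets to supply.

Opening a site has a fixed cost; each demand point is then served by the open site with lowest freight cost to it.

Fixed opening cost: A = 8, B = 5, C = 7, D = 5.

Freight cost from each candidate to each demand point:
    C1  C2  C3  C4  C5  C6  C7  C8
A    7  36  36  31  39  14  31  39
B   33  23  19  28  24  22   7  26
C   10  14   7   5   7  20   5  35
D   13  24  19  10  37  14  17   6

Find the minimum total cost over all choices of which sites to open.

Open {C, D}: assign each demand point to its cheapest open site.
  C1→C 10, C2→C 14, C3→C 7, C4→C 5, C5→C 7, C6→D 14, C7→C 5, C8→D 6
  freight cost 68, fixed 12 → total 80.
Compare {A, C, D}: freight cost 65 + fixed 20 = 85.
Compare {B, C, D}: freight cost 68 + fixed 17 = 85.
Compare {A, B, C, D}: freight cost 65 + fixed 25 = 90.
All other subsets cost ≥ 85. Minimum total cost: 80.

80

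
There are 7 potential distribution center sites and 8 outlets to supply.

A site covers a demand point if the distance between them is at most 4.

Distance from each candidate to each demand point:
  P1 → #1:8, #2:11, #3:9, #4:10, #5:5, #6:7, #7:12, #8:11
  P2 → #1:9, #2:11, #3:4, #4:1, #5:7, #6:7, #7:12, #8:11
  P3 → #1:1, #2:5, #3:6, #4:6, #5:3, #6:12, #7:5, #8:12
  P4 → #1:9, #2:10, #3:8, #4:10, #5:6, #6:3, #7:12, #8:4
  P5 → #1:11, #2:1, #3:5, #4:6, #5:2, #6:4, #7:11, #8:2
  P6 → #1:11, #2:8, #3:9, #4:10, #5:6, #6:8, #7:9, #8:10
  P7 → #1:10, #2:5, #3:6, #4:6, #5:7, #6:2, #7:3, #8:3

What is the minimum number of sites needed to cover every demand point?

Coverage sets (demand points within 4 of each site):
  P1: {}
  P2: {#3, #4}
  P3: {#1, #5}
  P4: {#6, #8}
  P5: {#2, #5, #6, #8}
  P6: {}
  P7: {#6, #7, #8}
No 3 sites suffice: every size-3 union leaves at least one demand point uncovered.
But {P2, P3, P5, P7} covers everything, so the minimum is 4.

4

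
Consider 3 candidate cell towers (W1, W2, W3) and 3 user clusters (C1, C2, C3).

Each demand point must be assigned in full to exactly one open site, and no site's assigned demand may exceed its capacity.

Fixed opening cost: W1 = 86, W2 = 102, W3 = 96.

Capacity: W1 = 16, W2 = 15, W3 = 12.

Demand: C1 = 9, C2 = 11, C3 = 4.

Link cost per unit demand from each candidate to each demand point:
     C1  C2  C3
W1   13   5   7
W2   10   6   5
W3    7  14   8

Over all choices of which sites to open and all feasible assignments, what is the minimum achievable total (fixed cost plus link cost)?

Open {W1, W3}; cheapest assignment that respects the capacities:
  W1 (cap 16, load 15): C2, C3 — cost 11×5 + 4×7 = 83
  W3 (cap 12, load 9): C1 — cost 9×7 = 63
  Shipping 146, fixed 182 → total 328.
  Any other capacity-feasible assignment to {W1, W3} ships for at least 146.
Compare {W2, W3}: its best feasible assignment gives total 347.
Compare {W1, W2}: its best feasible assignment gives total 353.
Every other set of open sites that can feasibly serve all demand totals ≥ 347 even under its best assignment. Minimum: 328.

328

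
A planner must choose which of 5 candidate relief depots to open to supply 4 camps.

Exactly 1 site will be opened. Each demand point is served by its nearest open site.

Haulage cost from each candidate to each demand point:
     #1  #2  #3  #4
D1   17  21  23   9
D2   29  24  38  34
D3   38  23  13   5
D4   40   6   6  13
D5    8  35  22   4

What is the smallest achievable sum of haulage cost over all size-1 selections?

Open {D4}.
  #1→D4 40, #2→D4 6, #3→D4 6, #4→D4 13  ⇒ total 65.
Compare {D5}: total 69.
Compare {D1}: total 70.
No size-1 selection does better; minimum is 65.

65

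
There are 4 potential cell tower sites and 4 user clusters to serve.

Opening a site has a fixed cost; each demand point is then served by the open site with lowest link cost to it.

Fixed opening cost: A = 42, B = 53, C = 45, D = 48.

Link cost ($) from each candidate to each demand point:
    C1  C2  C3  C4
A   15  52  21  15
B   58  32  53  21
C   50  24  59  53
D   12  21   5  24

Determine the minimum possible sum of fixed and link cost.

Open {D}: assign each demand point to its cheapest open site.
  C1→D 12, C2→D 21, C3→D 5, C4→D 24
  link cost 62, fixed 48 → total 110.
Compare {A, D}: link cost 53 + fixed 90 = 143.
Compare {A}: link cost 103 + fixed 42 = 145.
Compare {C, D}: link cost 62 + fixed 93 = 155.
All other subsets cost ≥ 143. Minimum total cost: 110.

110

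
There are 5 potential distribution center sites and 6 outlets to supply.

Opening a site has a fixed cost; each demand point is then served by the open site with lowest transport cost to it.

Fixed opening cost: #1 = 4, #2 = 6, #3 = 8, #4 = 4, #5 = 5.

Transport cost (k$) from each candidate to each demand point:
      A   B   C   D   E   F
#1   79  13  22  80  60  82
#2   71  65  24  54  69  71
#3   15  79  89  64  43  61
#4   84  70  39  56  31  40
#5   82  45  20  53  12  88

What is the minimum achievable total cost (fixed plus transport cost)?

Open {#1, #3, #4, #5}: assign each demand point to its cheapest open site.
  A→#3 15, B→#1 13, C→#5 20, D→#5 53, E→#5 12, F→#4 40
  transport cost 153, fixed 21 → total 174.
Compare {#1, #2, #3, #4, #5}: transport cost 153 + fixed 27 = 180.
Compare {#1, #3, #5}: transport cost 174 + fixed 17 = 191.
Compare {#1, #3, #4}: transport cost 177 + fixed 16 = 193.
All other subsets cost ≥ 180. Minimum total cost: 174.

174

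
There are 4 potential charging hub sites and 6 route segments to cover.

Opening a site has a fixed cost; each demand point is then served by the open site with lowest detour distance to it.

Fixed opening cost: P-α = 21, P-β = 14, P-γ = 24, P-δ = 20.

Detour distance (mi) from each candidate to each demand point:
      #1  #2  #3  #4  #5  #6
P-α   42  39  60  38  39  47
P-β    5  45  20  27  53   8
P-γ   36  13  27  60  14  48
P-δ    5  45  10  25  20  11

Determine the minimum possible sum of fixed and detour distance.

Open {P-γ, P-δ}: assign each demand point to its cheapest open site.
  #1→P-δ 5, #2→P-γ 13, #3→P-δ 10, #4→P-δ 25, #5→P-γ 14, #6→P-δ 11
  detour distance 78, fixed 44 → total 122.
Compare {P-β, P-γ}: detour distance 87 + fixed 38 = 125.
Compare {P-β, P-γ, P-δ}: detour distance 75 + fixed 58 = 133.
Compare {P-δ}: detour distance 116 + fixed 20 = 136.
All other subsets cost ≥ 125. Minimum total cost: 122.

122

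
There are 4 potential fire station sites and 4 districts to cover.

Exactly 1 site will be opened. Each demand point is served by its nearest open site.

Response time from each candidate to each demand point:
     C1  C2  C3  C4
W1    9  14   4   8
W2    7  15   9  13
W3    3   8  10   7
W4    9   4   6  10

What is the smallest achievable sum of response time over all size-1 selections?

Open {W3}.
  C1→W3 3, C2→W3 8, C3→W3 10, C4→W3 7  ⇒ total 28.
Compare {W4}: total 29.
Compare {W1}: total 35.
No size-1 selection does better; minimum is 28.

28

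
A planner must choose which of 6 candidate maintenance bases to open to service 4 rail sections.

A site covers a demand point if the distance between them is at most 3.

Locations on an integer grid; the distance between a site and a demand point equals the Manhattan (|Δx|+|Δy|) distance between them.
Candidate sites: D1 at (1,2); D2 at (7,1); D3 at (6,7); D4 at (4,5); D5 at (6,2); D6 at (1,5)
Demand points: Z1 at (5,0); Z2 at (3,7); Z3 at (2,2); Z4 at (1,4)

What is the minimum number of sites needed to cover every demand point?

3

Coverage sets (demand points within 3 of each site):
  D1: {Z3, Z4}
  D2: {Z1}
  D3: {Z2}
  D4: {Z2}
  D5: {Z1}
  D6: {Z4}
No 2 sites suffice: every size-2 union leaves at least one demand point uncovered.
But {D1, D2, D3} covers everything, so the minimum is 3.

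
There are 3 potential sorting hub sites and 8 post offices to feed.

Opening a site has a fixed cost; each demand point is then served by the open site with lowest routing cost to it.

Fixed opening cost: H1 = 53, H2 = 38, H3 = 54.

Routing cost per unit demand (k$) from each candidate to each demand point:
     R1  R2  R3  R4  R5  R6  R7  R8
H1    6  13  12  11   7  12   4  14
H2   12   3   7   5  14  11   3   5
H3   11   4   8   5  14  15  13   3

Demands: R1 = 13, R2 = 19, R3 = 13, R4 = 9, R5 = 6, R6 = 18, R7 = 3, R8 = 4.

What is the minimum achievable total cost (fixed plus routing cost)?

Open {H1, H2}: assign each demand point to its cheapest open site.
  R1→H1 13×6=78, R2→H2 19×3=57, R3→H2 13×7=91, R4→H2 9×5=45, R5→H1 6×7=42, R6→H2 18×11=198, R7→H2 3×3=9, R8→H2 4×5=20
  routing cost 540, fixed 91 → total 631.
Compare {H1, H2, H3}: routing cost 532 + fixed 145 = 677.
Compare {H1, H3}: routing cost 585 + fixed 107 = 692.
Compare {H2}: routing cost 660 + fixed 38 = 698.
All other subsets cost ≥ 677. Minimum total cost: 631.

631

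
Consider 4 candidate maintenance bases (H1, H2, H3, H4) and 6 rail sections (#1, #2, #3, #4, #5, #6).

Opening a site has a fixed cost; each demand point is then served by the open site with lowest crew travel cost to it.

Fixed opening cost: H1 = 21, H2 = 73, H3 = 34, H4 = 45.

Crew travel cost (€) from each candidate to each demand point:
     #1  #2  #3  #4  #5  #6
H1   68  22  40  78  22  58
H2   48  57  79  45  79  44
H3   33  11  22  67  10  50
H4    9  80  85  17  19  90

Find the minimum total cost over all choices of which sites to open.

198

Open {H3, H4}: assign each demand point to its cheapest open site.
  #1→H4 9, #2→H3 11, #3→H3 22, #4→H4 17, #5→H3 10, #6→H3 50
  crew travel cost 119, fixed 79 → total 198.
Compare {H1, H3, H4}: crew travel cost 119 + fixed 100 = 219.
Compare {H3}: crew travel cost 193 + fixed 34 = 227.
Compare {H1, H4}: crew travel cost 165 + fixed 66 = 231.
All other subsets cost ≥ 219. Minimum total cost: 198.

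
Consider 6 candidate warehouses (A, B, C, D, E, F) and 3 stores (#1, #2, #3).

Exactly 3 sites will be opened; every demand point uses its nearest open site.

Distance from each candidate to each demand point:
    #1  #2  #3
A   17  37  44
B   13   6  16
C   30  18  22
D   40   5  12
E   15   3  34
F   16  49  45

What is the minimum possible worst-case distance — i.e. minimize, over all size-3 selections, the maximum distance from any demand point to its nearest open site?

Open {A, B, D}.
  Farthest demand point is #1 at distance 13 (to B); all others are ≤ 13.
With {B, C, D} the worst case is 13.
With {B, D, E} the worst case is 13.
No size-3 selection achieves below 13.

13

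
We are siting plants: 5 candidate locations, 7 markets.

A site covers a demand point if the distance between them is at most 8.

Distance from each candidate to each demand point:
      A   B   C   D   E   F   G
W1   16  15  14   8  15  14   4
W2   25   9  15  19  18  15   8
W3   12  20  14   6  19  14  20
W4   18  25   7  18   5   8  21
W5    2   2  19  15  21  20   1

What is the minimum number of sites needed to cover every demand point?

Coverage sets (demand points within 8 of each site):
  W1: {D, G}
  W2: {G}
  W3: {D}
  W4: {C, E, F}
  W5: {A, B, G}
No 2 sites suffice: every size-2 union leaves at least one demand point uncovered.
But {W1, W4, W5} covers everything, so the minimum is 3.

3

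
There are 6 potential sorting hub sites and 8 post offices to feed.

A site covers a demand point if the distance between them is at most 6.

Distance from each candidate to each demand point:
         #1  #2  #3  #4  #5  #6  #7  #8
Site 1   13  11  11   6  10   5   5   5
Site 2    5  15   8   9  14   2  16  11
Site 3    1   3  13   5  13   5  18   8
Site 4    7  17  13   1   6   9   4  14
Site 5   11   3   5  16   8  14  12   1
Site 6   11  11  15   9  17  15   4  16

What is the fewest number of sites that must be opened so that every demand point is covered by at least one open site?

Coverage sets (demand points within 6 of each site):
  Site 1: {#4, #6, #7, #8}
  Site 2: {#1, #6}
  Site 3: {#1, #2, #4, #6}
  Site 4: {#4, #5, #7}
  Site 5: {#2, #3, #8}
  Site 6: {#7}
No 2 sites suffice: every size-2 union leaves at least one demand point uncovered.
But {Site 2, Site 4, Site 5} covers everything, so the minimum is 3.

3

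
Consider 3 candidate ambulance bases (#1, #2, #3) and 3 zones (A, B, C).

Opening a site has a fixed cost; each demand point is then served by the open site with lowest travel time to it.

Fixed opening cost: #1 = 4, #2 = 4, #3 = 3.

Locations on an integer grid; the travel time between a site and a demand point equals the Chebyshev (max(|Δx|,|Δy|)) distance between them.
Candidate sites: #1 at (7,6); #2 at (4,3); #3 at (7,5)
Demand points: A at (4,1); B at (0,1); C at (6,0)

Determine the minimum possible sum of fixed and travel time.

13

Open {#2}: assign each demand point to its cheapest open site.
  A→#2 2, B→#2 4, C→#2 3
  travel time 9, fixed 4 → total 13.
Compare {#2, #3}: travel time 9 + fixed 7 = 16.
Compare {#1, #2}: travel time 9 + fixed 8 = 17.
Compare {#3}: travel time 16 + fixed 3 = 19.
All other subsets cost ≥ 16. Minimum total cost: 13.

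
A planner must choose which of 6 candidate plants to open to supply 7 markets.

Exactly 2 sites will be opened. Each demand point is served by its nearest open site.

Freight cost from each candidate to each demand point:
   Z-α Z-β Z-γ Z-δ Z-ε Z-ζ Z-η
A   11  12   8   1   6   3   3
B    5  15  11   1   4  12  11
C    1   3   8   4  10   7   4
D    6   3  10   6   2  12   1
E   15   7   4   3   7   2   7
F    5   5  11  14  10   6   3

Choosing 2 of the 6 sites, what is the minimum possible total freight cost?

Open {D, E}.
  Z-α→D 6, Z-β→D 3, Z-γ→E 4, Z-δ→E 3, Z-ε→D 2, Z-ζ→E 2, Z-η→D 1  ⇒ total 21.
Compare {A, D}: total 24.
Compare {C, E}: total 24.
No size-2 selection does better; minimum is 21.

21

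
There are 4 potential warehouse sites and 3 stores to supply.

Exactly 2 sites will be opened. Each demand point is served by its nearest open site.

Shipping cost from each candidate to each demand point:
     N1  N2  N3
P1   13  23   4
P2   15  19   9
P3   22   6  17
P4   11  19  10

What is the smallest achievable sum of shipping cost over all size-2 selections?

23

Open {P1, P3}.
  N1→P1 13, N2→P3 6, N3→P1 4  ⇒ total 23.
Compare {P3, P4}: total 27.
Compare {P2, P3}: total 30.
No size-2 selection does better; minimum is 23.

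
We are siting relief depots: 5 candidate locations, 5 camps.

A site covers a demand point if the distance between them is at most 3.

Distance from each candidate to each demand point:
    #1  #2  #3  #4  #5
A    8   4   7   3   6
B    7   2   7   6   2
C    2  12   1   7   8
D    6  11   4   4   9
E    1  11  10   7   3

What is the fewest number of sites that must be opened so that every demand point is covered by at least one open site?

3

Coverage sets (demand points within 3 of each site):
  A: {#4}
  B: {#2, #5}
  C: {#1, #3}
  D: {}
  E: {#1, #5}
No 2 sites suffice: every size-2 union leaves at least one demand point uncovered.
But {A, B, C} covers everything, so the minimum is 3.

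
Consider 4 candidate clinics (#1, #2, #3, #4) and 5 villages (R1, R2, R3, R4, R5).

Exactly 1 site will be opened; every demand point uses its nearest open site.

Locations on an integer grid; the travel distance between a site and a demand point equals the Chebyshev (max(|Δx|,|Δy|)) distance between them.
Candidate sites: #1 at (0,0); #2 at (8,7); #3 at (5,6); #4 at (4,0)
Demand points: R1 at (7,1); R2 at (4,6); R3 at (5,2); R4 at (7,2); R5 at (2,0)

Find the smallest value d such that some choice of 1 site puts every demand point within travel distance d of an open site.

Open {#3}.
  Farthest demand point is R5 at travel distance 6 (to #3); all others are ≤ 6.
With {#4} the worst case is 6.
With {#1} the worst case is 7.
No size-1 selection achieves below 6.

6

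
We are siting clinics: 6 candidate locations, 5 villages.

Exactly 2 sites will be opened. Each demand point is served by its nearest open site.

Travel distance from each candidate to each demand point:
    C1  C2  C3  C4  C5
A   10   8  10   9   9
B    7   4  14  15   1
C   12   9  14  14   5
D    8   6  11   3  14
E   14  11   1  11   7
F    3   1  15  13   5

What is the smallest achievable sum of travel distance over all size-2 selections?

Open {E, F}.
  C1→F 3, C2→F 1, C3→E 1, C4→E 11, C5→F 5  ⇒ total 21.
Compare {D, F}: total 23.
Compare {B, E}: total 24.
No size-2 selection does better; minimum is 21.

21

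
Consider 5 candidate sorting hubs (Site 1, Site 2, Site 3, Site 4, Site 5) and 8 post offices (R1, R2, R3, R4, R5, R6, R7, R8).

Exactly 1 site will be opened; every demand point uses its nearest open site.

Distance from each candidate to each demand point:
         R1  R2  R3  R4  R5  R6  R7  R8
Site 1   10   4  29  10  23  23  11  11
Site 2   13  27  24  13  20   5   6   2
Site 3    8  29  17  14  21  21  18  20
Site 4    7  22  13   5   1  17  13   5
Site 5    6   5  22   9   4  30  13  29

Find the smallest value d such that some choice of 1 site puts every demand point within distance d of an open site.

Open {Site 4}.
  Farthest demand point is R2 at distance 22 (to Site 4); all others are ≤ 22.
With {Site 2} the worst case is 27.
With {Site 1} the worst case is 29.
No size-1 selection achieves below 22.

22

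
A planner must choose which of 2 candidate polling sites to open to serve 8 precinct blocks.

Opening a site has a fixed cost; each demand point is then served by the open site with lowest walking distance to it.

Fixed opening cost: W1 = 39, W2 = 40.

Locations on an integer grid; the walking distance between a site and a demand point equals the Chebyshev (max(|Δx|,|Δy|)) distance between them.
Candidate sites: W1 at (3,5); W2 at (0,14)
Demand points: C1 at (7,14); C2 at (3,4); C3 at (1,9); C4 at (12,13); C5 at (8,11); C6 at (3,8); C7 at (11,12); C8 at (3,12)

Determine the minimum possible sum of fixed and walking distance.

86

Open {W1}: assign each demand point to its cheapest open site.
  C1→W1 9, C2→W1 1, C3→W1 4, C4→W1 9, C5→W1 6, C6→W1 3, C7→W1 8, C8→W1 7
  walking distance 47, fixed 39 → total 86.
Compare {W2}: walking distance 62 + fixed 40 = 102.
Compare {W1, W2}: walking distance 41 + fixed 79 = 120.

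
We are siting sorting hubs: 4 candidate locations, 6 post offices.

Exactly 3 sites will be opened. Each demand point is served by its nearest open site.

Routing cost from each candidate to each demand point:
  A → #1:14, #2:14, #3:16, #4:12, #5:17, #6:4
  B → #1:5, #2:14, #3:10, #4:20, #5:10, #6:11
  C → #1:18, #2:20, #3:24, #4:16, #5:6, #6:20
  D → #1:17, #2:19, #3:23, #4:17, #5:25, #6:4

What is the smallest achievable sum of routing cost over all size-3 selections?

51

Open {A, B, C}.
  #1→B 5, #2→A 14, #3→B 10, #4→A 12, #5→C 6, #6→A 4  ⇒ total 51.
Compare {A, B, D}: total 55.
Compare {B, C, D}: total 55.
No size-3 selection does better; minimum is 51.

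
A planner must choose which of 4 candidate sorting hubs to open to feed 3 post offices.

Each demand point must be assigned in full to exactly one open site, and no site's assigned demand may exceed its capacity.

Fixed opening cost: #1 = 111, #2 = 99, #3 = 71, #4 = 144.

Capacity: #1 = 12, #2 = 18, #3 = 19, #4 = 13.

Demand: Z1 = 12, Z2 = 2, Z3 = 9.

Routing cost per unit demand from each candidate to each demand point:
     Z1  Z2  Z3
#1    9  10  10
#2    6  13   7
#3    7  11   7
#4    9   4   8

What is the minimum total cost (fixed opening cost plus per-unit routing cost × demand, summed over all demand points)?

327

Open {#2, #3}; cheapest assignment that respects the capacities:
  #2 (cap 18, load 12): Z1 — cost 12×6 = 72
  #3 (cap 19, load 11): Z2, Z3 — cost 2×11 + 9×7 = 85
  Shipping 157, fixed 170 → total 327.
  Any other capacity-feasible assignment to {#2, #3} ships for at least 157.
Compare {#1, #3}: its best feasible assignment gives total 375.
Compare {#3, #4}: its best feasible assignment gives total 379.
Every other set of open sites that can feasibly serve all demand totals ≥ 375 even under its best assignment. Minimum: 327.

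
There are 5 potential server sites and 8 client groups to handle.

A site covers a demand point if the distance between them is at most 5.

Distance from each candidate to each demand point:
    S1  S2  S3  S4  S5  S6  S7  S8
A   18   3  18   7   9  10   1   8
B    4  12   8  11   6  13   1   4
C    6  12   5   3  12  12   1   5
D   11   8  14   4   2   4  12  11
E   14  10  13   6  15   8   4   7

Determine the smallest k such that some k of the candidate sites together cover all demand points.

4

Coverage sets (demand points within 5 of each site):
  A: {S2, S7}
  B: {S1, S7, S8}
  C: {S3, S4, S7, S8}
  D: {S4, S5, S6}
  E: {S7}
No 3 sites suffice: every size-3 union leaves at least one demand point uncovered.
But {A, B, C, D} covers everything, so the minimum is 4.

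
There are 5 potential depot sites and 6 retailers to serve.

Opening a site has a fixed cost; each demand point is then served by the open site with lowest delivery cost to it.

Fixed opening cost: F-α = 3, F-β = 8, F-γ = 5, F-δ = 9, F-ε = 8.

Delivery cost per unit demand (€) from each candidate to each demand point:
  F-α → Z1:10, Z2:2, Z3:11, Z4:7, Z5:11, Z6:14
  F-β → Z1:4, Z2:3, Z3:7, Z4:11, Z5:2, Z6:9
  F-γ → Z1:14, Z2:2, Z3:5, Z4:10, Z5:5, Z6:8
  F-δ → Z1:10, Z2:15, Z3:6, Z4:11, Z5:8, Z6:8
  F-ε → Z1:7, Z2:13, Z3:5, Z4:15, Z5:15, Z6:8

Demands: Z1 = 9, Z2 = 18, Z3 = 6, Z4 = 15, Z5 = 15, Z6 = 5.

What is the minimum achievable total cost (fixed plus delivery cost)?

293

Open {F-α, F-β, F-γ}: assign each demand point to its cheapest open site.
  Z1→F-β 9×4=36, Z2→F-α 18×2=36, Z3→F-γ 6×5=30, Z4→F-α 15×7=105, Z5→F-β 15×2=30, Z6→F-γ 5×8=40
  delivery cost 277, fixed 16 → total 293.
Compare {F-α, F-β, F-ε}: delivery cost 277 + fixed 19 = 296.
Compare {F-α, F-β, F-γ, F-ε}: delivery cost 277 + fixed 24 = 301.
Compare {F-α, F-β, F-γ, F-δ}: delivery cost 277 + fixed 25 = 302.
All other subsets cost ≥ 296. Minimum total cost: 293.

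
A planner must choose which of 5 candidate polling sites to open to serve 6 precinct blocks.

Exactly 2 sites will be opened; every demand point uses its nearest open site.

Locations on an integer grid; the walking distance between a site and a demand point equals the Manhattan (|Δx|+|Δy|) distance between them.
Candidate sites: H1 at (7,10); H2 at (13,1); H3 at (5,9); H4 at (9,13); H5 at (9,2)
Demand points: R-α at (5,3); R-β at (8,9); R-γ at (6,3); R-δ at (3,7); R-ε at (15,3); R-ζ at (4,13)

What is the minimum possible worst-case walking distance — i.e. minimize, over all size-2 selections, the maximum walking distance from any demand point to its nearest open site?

7

Open {H1, H5}.
  Farthest demand point is R-δ at walking distance 7 (to H1); all others are ≤ 7.
With {H2, H3} the worst case is 7.
With {H3, H5} the worst case is 7.
No size-2 selection achieves below 7.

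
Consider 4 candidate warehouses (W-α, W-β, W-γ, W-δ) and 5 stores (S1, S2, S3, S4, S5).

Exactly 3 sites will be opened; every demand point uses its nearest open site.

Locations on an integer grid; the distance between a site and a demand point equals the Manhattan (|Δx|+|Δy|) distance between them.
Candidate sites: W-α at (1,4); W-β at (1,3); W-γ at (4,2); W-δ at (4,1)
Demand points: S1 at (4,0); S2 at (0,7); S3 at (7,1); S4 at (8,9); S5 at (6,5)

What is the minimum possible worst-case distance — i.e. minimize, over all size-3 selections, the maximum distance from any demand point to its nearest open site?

11

Open {W-α, W-β, W-γ}.
  Farthest demand point is S4 at distance 11 (to W-γ); all others are ≤ 11.
With {W-α, W-γ, W-δ} the worst case is 11.
With {W-β, W-γ, W-δ} the worst case is 11.
No size-3 selection achieves below 11.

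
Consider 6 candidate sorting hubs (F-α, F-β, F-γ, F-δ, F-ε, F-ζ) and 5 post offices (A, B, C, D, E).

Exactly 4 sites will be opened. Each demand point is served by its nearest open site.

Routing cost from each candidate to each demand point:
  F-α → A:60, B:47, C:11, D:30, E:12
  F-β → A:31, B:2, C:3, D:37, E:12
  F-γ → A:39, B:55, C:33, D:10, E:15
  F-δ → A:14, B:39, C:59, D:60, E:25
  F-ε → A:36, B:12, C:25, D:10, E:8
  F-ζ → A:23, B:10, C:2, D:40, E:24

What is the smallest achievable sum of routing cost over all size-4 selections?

36

Open {F-β, F-δ, F-ε, F-ζ}.
  A→F-δ 14, B→F-β 2, C→F-ζ 2, D→F-ε 10, E→F-ε 8  ⇒ total 36.
Compare {F-α, F-β, F-δ, F-ε}: total 37.
Compare {F-β, F-γ, F-δ, F-ε}: total 37.
No size-4 selection does better; minimum is 36.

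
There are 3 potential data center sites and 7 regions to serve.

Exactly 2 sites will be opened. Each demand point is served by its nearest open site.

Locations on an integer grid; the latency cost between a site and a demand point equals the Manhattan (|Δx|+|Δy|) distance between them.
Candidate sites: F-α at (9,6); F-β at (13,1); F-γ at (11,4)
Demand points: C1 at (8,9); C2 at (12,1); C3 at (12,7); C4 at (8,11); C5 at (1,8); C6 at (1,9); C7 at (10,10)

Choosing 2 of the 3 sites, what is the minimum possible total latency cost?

41

Open {F-α, F-β}.
  C1→F-α 4, C2→F-β 1, C3→F-α 4, C4→F-α 6, C5→F-α 10, C6→F-α 11, C7→F-α 5  ⇒ total 41.
Compare {F-α, F-γ}: total 44.
Compare {F-β, F-γ}: total 59.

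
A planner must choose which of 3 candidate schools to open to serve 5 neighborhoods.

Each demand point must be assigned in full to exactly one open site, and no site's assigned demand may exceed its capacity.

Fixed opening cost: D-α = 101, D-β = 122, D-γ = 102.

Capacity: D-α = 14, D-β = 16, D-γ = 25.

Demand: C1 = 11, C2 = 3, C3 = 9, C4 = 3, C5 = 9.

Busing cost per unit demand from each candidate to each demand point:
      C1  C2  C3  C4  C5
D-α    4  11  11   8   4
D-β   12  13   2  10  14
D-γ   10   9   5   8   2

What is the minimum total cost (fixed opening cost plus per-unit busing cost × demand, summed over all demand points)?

361

Open {D-α, D-γ}; cheapest assignment that respects the capacities:
  D-α (cap 14, load 14): C1, C4 — cost 11×4 + 3×8 = 68
  D-γ (cap 25, load 21): C2, C3, C5 — cost 3×9 + 9×5 + 9×2 = 90
  Shipping 158, fixed 203 → total 361.
  Any other capacity-feasible assignment to {D-α, D-γ} ships for at least 158.
Compare {D-β, D-γ}: its best feasible assignment gives total 427.
Compare {D-α, D-β, D-γ}: its best feasible assignment gives total 456.
Every other set of open sites that can feasibly serve all demand totals ≥ 427 even under its best assignment. Minimum: 361.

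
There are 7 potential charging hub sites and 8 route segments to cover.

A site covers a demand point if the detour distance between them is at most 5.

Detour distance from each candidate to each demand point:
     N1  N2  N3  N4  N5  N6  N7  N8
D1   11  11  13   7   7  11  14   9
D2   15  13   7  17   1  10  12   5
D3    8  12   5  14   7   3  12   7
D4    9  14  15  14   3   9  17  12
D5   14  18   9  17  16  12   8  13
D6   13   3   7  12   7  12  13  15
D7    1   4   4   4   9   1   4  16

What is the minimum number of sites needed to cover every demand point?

2

Coverage sets (demand points within 5 of each site):
  D1: {}
  D2: {N5, N8}
  D3: {N3, N6}
  D4: {N5}
  D5: {}
  D6: {N2}
  D7: {N1, N2, N3, N4, N6, N7}
No single site covers all 8 demand points.
But {D2, D7} covers everything, so the minimum is 2.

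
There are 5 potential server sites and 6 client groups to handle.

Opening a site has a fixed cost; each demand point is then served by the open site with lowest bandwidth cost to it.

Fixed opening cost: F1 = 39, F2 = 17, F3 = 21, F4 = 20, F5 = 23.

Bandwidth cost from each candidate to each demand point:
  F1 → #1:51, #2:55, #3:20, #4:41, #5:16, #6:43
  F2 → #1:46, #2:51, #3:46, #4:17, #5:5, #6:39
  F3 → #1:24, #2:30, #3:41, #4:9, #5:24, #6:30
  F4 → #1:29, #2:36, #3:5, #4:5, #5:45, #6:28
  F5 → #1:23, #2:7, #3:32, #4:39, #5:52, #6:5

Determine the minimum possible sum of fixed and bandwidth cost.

Open {F2, F4, F5}: assign each demand point to its cheapest open site.
  #1→F5 23, #2→F5 7, #3→F4 5, #4→F4 5, #5→F2 5, #6→F5 5
  bandwidth cost 50, fixed 60 → total 110.
Compare {F2, F5}: bandwidth cost 89 + fixed 40 = 129.
Compare {F2, F3, F4, F5}: bandwidth cost 50 + fixed 81 = 131.
Compare {F4, F5}: bandwidth cost 90 + fixed 43 = 133.
All other subsets cost ≥ 129. Minimum total cost: 110.

110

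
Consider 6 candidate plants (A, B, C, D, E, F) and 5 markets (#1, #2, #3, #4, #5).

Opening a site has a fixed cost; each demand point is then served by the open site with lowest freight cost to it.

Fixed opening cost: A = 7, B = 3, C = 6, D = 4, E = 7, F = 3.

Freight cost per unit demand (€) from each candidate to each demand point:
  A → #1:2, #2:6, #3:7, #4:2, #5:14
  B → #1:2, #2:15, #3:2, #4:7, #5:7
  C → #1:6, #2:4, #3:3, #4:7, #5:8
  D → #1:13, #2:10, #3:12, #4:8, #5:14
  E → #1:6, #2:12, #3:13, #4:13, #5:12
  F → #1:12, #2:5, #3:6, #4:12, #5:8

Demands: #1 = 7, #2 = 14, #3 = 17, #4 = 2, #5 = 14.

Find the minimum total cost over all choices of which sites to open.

222

Open {A, B, C}: assign each demand point to its cheapest open site.
  #1→A 7×2=14, #2→C 14×4=56, #3→B 17×2=34, #4→A 2×2=4, #5→B 14×7=98
  freight cost 206, fixed 16 → total 222.
Compare {B, C}: freight cost 216 + fixed 9 = 225.
Compare {A, B, C, F}: freight cost 206 + fixed 19 = 225.
Compare {A, B, C, D}: freight cost 206 + fixed 20 = 226.
All other subsets cost ≥ 225. Minimum total cost: 222.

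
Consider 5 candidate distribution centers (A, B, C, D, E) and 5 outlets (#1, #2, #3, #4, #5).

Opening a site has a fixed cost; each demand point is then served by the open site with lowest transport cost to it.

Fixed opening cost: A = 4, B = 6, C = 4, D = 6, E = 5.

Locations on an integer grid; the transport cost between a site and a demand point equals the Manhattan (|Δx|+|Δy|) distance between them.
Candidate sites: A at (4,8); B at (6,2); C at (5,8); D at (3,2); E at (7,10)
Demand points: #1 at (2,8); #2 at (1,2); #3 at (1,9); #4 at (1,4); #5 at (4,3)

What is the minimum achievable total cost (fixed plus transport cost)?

24

Open {A, D}: assign each demand point to its cheapest open site.
  #1→A 2, #2→D 2, #3→A 4, #4→D 4, #5→D 2
  transport cost 14, fixed 10 → total 24.
Compare {C, D}: transport cost 16 + fixed 10 = 26.
Compare {A, C, D}: transport cost 14 + fixed 14 = 28.
Compare {A, D, E}: transport cost 14 + fixed 15 = 29.
All other subsets cost ≥ 26. Minimum total cost: 24.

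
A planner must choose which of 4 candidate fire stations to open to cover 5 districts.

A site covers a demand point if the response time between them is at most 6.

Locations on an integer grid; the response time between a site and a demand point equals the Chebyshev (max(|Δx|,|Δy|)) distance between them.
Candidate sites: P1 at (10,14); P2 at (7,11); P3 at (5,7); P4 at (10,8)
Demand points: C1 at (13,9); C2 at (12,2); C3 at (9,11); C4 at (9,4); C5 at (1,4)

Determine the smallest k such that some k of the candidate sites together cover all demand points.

Coverage sets (demand points within 6 of each site):
  P1: {C1, C3}
  P2: {C1, C3}
  P3: {C3, C4, C5}
  P4: {C1, C2, C3, C4}
No single site covers all 5 demand points.
But {P3, P4} covers everything, so the minimum is 2.

2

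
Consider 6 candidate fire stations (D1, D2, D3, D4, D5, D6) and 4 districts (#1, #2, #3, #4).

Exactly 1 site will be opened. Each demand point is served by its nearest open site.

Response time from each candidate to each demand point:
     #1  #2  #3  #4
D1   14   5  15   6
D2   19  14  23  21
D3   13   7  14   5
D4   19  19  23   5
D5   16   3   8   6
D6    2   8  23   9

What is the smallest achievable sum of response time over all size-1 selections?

Open {D5}.
  #1→D5 16, #2→D5 3, #3→D5 8, #4→D5 6  ⇒ total 33.
Compare {D3}: total 39.
Compare {D1}: total 40.
No size-1 selection does better; minimum is 33.

33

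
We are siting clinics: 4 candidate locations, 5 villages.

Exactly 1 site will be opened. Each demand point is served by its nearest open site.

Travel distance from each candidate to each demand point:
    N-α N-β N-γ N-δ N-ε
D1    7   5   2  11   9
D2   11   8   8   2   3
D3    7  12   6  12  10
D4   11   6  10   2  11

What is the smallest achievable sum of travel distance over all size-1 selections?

Open {D2}.
  N-α→D2 11, N-β→D2 8, N-γ→D2 8, N-δ→D2 2, N-ε→D2 3  ⇒ total 32.
Compare {D1}: total 34.
Compare {D4}: total 40.
No size-1 selection does better; minimum is 32.

32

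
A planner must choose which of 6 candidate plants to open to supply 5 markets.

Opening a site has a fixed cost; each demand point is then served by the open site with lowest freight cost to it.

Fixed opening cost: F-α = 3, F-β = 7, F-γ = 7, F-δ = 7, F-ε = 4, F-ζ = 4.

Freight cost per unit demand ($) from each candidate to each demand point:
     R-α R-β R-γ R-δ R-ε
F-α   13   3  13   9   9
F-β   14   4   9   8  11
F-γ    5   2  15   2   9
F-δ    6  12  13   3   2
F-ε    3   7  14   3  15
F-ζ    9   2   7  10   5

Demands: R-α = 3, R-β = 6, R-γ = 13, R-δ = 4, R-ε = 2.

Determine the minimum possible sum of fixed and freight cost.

Open {F-ε, F-ζ}: assign each demand point to its cheapest open site.
  R-α→F-ε 3×3=9, R-β→F-ζ 6×2=12, R-γ→F-ζ 13×7=91, R-δ→F-ε 4×3=12, R-ε→F-ζ 2×5=10
  freight cost 134, fixed 8 → total 142.
Compare {F-δ, F-ε, F-ζ}: freight cost 128 + fixed 15 = 143.
Compare {F-α, F-ε, F-ζ}: freight cost 134 + fixed 11 = 145.
Compare {F-γ, F-ε, F-ζ}: freight cost 130 + fixed 15 = 145.
All other subsets cost ≥ 143. Minimum total cost: 142.

142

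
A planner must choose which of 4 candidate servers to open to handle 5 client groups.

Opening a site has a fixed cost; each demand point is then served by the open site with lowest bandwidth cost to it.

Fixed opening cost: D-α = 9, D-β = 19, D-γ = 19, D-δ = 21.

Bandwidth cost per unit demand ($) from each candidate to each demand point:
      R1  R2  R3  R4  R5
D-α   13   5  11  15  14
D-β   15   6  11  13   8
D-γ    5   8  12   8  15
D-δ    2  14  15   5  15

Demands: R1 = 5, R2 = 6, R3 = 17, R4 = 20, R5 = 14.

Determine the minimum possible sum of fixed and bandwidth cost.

Open {D-β, D-δ}: assign each demand point to its cheapest open site.
  R1→D-δ 5×2=10, R2→D-β 6×6=36, R3→D-β 17×11=187, R4→D-δ 20×5=100, R5→D-β 14×8=112
  bandwidth cost 445, fixed 40 → total 485.
Compare {D-α, D-β, D-δ}: bandwidth cost 439 + fixed 49 = 488.
Compare {D-β, D-γ, D-δ}: bandwidth cost 445 + fixed 59 = 504.
Compare {D-α, D-β, D-γ, D-δ}: bandwidth cost 439 + fixed 68 = 507.
All other subsets cost ≥ 488. Minimum total cost: 485.

485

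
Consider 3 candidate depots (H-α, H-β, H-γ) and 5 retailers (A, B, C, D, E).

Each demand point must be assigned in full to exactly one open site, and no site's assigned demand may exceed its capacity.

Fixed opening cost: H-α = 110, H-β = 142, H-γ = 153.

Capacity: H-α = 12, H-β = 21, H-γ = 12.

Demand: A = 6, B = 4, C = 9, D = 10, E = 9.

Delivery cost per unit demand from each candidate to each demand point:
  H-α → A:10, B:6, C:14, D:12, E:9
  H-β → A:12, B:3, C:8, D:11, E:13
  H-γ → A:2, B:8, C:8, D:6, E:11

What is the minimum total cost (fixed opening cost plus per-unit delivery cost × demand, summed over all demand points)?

Open {H-α, H-β, H-γ}; cheapest assignment that respects the capacities:
  H-α (cap 12, load 9): E — cost 9×9 = 81
  H-β (cap 21, load 19): A, B, C — cost 6×12 + 4×3 + 9×8 = 156
  H-γ (cap 12, load 10): D — cost 10×6 = 60
  Shipping 297, fixed 405 → total 702.
  Any other capacity-feasible assignment to {H-α, H-β, H-γ} ships for at least 297.
Total demand is 38 and no other set of sites has combined capacity ≥ 38, so {H-α, H-β, H-γ} is the only feasible choice of open sites. Minimum: 702.

702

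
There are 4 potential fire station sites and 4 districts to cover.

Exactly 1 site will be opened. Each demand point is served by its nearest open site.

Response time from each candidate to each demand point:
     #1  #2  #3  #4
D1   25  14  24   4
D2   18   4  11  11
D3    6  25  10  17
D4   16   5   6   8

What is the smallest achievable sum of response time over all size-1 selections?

Open {D4}.
  #1→D4 16, #2→D4 5, #3→D4 6, #4→D4 8  ⇒ total 35.
Compare {D2}: total 44.
Compare {D3}: total 58.
No size-1 selection does better; minimum is 35.

35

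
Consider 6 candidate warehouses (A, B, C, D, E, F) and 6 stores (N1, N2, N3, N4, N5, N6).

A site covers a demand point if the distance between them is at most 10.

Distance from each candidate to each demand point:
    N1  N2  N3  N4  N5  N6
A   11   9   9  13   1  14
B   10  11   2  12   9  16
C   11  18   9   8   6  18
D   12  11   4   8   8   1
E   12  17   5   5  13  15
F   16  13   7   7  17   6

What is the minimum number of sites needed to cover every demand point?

3

Coverage sets (demand points within 10 of each site):
  A: {N2, N3, N5}
  B: {N1, N3, N5}
  C: {N3, N4, N5}
  D: {N3, N4, N5, N6}
  E: {N3, N4}
  F: {N3, N4, N6}
No 2 sites suffice: every size-2 union leaves at least one demand point uncovered.
But {A, B, D} covers everything, so the minimum is 3.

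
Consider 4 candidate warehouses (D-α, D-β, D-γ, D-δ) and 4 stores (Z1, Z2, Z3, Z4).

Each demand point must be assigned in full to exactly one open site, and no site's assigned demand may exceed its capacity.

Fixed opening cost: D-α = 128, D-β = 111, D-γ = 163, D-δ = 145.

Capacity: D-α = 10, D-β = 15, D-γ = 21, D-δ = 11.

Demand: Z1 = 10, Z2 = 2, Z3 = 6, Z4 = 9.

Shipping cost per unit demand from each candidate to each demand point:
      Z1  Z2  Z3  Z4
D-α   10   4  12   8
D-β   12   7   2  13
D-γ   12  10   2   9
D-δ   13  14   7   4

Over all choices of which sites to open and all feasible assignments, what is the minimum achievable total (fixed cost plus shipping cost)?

496

Open {D-γ, D-δ}; cheapest assignment that respects the capacities:
  D-γ (cap 21, load 18): Z1, Z2, Z3 — cost 10×12 + 2×10 + 6×2 = 152
  D-δ (cap 11, load 9): Z4 — cost 9×4 = 36
  Shipping 188, fixed 308 → total 496.
  Any other capacity-feasible assignment to {D-γ, D-δ} ships for at least 188.
Compare {D-β, D-γ}: its best feasible assignment gives total 501.
Compare {D-α, D-γ}: its best feasible assignment gives total 504.
Every other set of open sites that can feasibly serve all demand totals ≥ 501 even under its best assignment. Minimum: 496.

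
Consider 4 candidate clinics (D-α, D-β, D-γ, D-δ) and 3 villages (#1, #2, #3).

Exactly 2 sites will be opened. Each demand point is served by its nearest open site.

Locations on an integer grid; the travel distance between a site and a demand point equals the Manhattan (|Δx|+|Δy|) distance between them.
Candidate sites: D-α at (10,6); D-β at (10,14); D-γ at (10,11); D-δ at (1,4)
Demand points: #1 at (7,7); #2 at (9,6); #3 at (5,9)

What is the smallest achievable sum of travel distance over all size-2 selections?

12

Open {D-α, D-γ}.
  #1→D-α 4, #2→D-α 1, #3→D-γ 7  ⇒ total 12.
Compare {D-α, D-β}: total 13.
Compare {D-α, D-δ}: total 13.
No size-2 selection does better; minimum is 12.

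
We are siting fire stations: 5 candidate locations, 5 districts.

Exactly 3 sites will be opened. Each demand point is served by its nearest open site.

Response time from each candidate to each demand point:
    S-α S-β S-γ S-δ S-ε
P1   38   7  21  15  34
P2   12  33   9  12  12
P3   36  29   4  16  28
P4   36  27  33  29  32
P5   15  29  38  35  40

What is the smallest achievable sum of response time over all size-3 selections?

Open {P1, P2, P3}.
  S-α→P2 12, S-β→P1 7, S-γ→P3 4, S-δ→P2 12, S-ε→P2 12  ⇒ total 47.
Compare {P1, P2, P4}: total 52.
Compare {P1, P2, P5}: total 52.
No size-3 selection does better; minimum is 47.

47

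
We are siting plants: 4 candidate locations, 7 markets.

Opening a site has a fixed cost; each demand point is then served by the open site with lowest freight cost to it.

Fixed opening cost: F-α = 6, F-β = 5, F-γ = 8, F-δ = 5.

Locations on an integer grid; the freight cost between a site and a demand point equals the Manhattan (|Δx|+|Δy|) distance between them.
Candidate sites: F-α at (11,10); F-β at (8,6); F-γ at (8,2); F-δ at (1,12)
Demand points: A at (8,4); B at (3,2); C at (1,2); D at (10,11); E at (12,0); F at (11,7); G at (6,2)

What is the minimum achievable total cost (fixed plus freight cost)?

41

Open {F-α, F-γ}: assign each demand point to its cheapest open site.
  A→F-γ 2, B→F-γ 5, C→F-γ 7, D→F-α 2, E→F-γ 6, F→F-α 3, G→F-γ 2
  freight cost 27, fixed 14 → total 41.
Compare {F-β, F-γ}: freight cost 33 + fixed 13 = 46.
Compare {F-α, F-β, F-γ}: freight cost 27 + fixed 19 = 46.
Compare {F-α, F-γ, F-δ}: freight cost 27 + fixed 19 = 46.
All other subsets cost ≥ 46. Minimum total cost: 41.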